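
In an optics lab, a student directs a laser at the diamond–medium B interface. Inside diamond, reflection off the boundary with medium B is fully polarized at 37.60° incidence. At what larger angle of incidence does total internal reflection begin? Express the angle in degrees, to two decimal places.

θ_c ≈ 50.36°

tan θ_B = n₂/n₁ = tan 37.60° = 0.7701.
Total internal reflection: sin θ_c = n₂/n₁ = 0.7701.
θ_c = arcsin(0.7701) = 50.36°.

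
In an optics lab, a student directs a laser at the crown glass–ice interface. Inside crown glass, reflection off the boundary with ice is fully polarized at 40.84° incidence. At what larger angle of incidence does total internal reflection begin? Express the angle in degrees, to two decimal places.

From Brewster, n₂/n₁ = tan θ_B = tan 40.84° = 0.8644.
Then sin θ_c = n₂/n₁ = 0.8644, so θ_c = arcsin 0.8644 = 59.81°.

θ_c ≈ 59.81°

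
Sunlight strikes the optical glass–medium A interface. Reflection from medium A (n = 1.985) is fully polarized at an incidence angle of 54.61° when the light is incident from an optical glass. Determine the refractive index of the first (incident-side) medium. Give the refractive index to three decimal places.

n ≈ 1.410

Brewster's law: tan θ_B = n₂/n₁ (light incident in an optical glass, refracted into medium A).
n₁ = n₂ / tan θ_B = 1.985 / tan 54.61° = 1.410.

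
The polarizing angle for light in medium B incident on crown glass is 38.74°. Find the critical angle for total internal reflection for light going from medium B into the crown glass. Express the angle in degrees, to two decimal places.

n₂/n₁ = tan 38.74° = 0.8023; the critical angle satisfies sin θ_c = n₂/n₁.
θ_c = arcsin(0.8023) = 53.35°.

θ_c ≈ 53.35°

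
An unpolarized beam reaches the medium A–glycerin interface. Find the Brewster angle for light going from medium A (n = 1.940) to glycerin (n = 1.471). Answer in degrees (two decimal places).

Here n₂/n₁ = 1.471/1.940 = 0.7582, and Brewster's law gives tan θ_B = n₂/n₁. Taking the arctangent, θ_B = 37.17°.

θ_B ≈ 37.17°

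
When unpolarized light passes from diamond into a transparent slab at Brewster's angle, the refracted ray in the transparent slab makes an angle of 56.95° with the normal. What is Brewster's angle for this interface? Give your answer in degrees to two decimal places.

Brewster's condition makes the reflected and refracted beams perpendicular: θ_B + θ_t = 90°.
θ_B = 90° − 56.95° = 33.05°.

θ_B ≈ 33.05°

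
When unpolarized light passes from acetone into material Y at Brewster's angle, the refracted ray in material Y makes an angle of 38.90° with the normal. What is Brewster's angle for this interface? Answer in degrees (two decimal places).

Brewster's condition makes the reflected and refracted beams perpendicular: θ_B + θ_t = 90°.
θ_B = 90° − 38.90° = 51.10°.

θ_B ≈ 51.10°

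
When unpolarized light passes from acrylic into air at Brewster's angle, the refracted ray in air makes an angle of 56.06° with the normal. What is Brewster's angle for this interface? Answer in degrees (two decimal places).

θ_B ≈ 33.94°

At Brewster's angle the reflected and refracted rays are perpendicular, so θ_B + θ_t = 90°.
So θ_B = 90° − θ_t = 90° − 56.06° = 33.94°.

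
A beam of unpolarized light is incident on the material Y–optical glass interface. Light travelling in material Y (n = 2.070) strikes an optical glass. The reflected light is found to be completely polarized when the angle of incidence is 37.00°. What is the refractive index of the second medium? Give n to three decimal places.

n ≈ 1.560

Full polarization of the reflected beam means tan θ_B = n₂/n₁, where n₁ is the incident medium (material Y).
n₂ = n₁ tan θ_B = 2.070 × tan 37.00° = 1.560.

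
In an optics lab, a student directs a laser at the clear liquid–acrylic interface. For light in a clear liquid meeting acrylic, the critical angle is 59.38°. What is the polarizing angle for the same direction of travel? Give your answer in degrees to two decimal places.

θ_B ≈ 40.71°

At the critical angle sin θ_c = n₂/n₁, giving n₂/n₁ = sin 59.38° = 0.8606.
Then tan θ_B = n₂/n₁ = 0.8606, so θ_B = arctan 0.8606 = 40.71°.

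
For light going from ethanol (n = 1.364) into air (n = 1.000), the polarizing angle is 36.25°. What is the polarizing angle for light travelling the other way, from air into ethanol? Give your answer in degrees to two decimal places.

The two Brewster angles are complementary: θ_B' = 90° − θ_B = 90° − 36.25° = 53.75°.

θ_B' ≈ 53.75°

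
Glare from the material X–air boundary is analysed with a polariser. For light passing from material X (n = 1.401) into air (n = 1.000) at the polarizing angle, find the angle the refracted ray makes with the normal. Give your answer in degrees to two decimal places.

θ_t ≈ 54.48°

First find Brewster's angle: tan θ_B = 1.000/1.401 = 0.7138, giving θ_B = 35.52°.
Since θ_B + θ_t = 90° at Brewster incidence, θ_t = 90° − 35.52° = 54.48°.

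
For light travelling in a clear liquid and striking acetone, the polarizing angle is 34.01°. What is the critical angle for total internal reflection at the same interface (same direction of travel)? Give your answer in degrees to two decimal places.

From Brewster, n₂/n₁ = tan θ_B = tan 34.01° = 0.6748.
Then sin θ_c = n₂/n₁ = 0.6748, so θ_c = arcsin 0.6748 = 42.44°.

θ_c ≈ 42.44°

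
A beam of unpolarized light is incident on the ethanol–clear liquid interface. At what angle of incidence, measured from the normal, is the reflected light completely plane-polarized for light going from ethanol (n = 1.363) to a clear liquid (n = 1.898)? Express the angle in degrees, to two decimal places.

At Brewster's angle the reflected and refracted rays are perpendicular, which with Snell's law gives tan θ_B = n₂/n₁.
Brewster's condition: tan θ_B = n₂/n₁ = 1.898/1.363 = 1.3925.
θ_B = arctan(1.3925) = 54.32°.

θ_B ≈ 54.32°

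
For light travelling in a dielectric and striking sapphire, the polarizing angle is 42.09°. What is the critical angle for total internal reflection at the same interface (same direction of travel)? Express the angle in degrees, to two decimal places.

θ_c ≈ 64.59°

tan θ_B = n₂/n₁ = tan 42.09° = 0.9033.
Total internal reflection: sin θ_c = n₂/n₁ = 0.9033.
θ_c = arcsin(0.9033) = 64.59°.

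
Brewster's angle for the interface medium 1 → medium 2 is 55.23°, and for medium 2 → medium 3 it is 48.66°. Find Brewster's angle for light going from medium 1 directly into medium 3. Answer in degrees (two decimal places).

θ_B ≈ 58.58°

n₂/n₁ = tan 55.23° = 1.4404 and n₃/n₂ = tan 48.66° = 1.1367.
So n₃/n₁ = (n₂/n₁)(n₃/n₂) = 1.4404 × 1.1367 = 1.6373.
θ_B(1→3) = arctan(1.6373) = 58.58°.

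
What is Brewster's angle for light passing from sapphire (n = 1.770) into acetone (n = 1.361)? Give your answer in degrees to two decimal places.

θ_B ≈ 37.56°

tan θ_B = n₂/n₁ = 1.361/1.770 = 0.7689.
So θ_B = arctan 0.7689 = 37.56°.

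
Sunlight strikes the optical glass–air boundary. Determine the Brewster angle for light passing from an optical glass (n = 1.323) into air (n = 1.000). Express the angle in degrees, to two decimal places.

θ_B ≈ 37.08°

Brewster's condition: tan θ_B = n₂/n₁ = 1.000/1.323 = 0.7559. Taking the arctangent, θ_B = 37.08°.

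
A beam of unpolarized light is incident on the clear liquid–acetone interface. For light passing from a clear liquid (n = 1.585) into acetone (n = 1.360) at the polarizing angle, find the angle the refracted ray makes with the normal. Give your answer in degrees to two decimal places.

First find Brewster's angle: tan θ_B = 1.360/1.585 = 0.8580, giving θ_B = 40.63°.
The refracted ray is perpendicular to the reflected ray, so θ_t = 90° − θ_B = 49.37°.

θ_t ≈ 49.37°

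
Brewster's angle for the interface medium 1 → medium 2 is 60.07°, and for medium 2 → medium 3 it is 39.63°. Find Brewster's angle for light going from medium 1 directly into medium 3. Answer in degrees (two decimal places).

Each Brewster angle gives a ratio: n₂/n₁ = tan 60.07° = 1.7369, n₃/n₂ = tan 39.63° = 0.8282.
n₃/n₁ = 1.4385. Then tan θ_B(1→3) = n₃/n₁, so θ_B(1→3) = arctan(1.4385) = 55.19°.

θ_B ≈ 55.19°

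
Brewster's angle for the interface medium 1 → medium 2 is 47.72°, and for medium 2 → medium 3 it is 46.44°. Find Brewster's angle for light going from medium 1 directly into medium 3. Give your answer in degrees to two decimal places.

θ_B ≈ 49.15°

n₂/n₁ = tan 47.72° = 1.0998 and n₃/n₂ = tan 46.44° = 1.0516.
Multiplying, n₃/n₁ = 1.0998 × 1.0516 = 1.1565, and θ_B(1→3) = arctan 1.1565 = 49.15°.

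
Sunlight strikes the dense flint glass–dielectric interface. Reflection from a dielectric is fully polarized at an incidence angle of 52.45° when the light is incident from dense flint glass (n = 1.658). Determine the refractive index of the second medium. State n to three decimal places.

n ≈ 2.157

At Brewster's angle, tan θ_B = n₂/n₁ with n₁ on the incident side (dense flint glass) and n₂ on the transmitted side (a dielectric).
n₂ = n₁ tan θ_B = 1.658 × tan 52.45° = 2.157.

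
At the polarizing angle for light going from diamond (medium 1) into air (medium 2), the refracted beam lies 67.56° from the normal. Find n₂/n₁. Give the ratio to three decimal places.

n₂/n₁ ≈ 0.413

θ_B + θ_t = 90°, so θ_B = 90° − 67.56° = 22.44°.
tan θ_B = n₂/n₁, so n₂/n₁ = tan 22.44° = 0.413.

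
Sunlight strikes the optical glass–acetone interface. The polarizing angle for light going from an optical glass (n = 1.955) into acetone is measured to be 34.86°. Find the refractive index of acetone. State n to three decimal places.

At the polarizing angle, tan θ_B = n₂/n₁ with n₁ on the incident side (an optical glass) and n₂ on the transmitted side (acetone).
n₂ = n₁ tan θ_B = 1.955 × tan 34.86° = 1.362.

n ≈ 1.362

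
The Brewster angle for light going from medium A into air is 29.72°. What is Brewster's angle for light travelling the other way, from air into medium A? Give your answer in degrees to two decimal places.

θ_B' ≈ 60.28°

The two Brewster angles are complementary: θ_B' = 90° − θ_B = 90° − 29.72° = 60.28°.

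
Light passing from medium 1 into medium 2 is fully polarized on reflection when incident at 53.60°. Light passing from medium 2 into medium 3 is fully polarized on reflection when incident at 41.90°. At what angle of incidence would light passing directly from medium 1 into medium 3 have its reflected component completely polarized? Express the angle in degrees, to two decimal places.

Each Brewster angle gives a ratio: n₂/n₁ = tan 53.60° = 1.3564, n₃/n₂ = tan 41.90° = 0.8972.
Multiplying, n₃/n₁ = 1.3564 × 0.8972 = 1.2170, and θ_B(1→3) = arctan 1.2170 = 50.59°.

θ_B ≈ 50.59°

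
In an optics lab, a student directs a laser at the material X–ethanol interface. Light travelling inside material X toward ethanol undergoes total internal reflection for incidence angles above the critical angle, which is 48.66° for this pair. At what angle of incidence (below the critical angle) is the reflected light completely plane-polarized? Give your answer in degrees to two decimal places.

θ_B ≈ 36.90°

At the critical angle sin θ_c = n₂/n₁, giving n₂/n₁ = sin 48.66° = 0.7508.
Then tan θ_B = n₂/n₁ = 0.7508, so θ_B = arctan 0.7508 = 36.90°.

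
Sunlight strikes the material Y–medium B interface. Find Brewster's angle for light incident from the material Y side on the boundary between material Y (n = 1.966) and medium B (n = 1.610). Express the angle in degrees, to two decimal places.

θ_B ≈ 39.31°

Brewster's condition: tan θ_B = n₂/n₁ = 1.610/1.966 = 0.8189.
So θ_B = arctan 0.8189 = 39.31°.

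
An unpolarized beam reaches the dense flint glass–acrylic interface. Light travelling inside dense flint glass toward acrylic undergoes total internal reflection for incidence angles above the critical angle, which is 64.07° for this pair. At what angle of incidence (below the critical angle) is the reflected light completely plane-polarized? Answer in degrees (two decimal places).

θ_B ≈ 41.97°

At the critical angle sin θ_c = n₂/n₁, giving n₂/n₁ = sin 64.07° = 0.8993.
Then tan θ_B = n₂/n₁ = 0.8993, so θ_B = arctan 0.8993 = 41.97°.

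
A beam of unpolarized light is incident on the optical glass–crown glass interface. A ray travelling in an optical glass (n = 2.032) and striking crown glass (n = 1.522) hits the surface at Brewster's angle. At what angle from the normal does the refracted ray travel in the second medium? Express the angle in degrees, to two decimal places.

θ_B = arctan(n₂/n₁) = arctan(1.522/2.032) = 36.83°.
At Brewster's angle the reflected and refracted rays are perpendicular, so θ_t = 90° − θ_B = 90° − 36.83° = 53.17°.

θ_t ≈ 53.17°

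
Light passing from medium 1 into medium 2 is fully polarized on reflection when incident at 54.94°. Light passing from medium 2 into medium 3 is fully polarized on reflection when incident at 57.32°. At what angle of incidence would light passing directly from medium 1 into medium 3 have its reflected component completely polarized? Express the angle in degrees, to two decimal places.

n₂/n₁ = tan 54.94° = 1.4250 and n₃/n₂ = tan 57.32° = 1.5589.
So n₃/n₁ = (n₂/n₁)(n₃/n₂) = 1.4250 × 1.5589 = 2.2213.
θ_B(1→3) = arctan(2.2213) = 65.76°.

θ_B ≈ 65.76°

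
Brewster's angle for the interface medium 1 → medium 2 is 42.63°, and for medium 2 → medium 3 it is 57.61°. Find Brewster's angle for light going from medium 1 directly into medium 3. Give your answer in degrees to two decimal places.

Each Brewster angle gives a ratio: n₂/n₁ = tan 42.63° = 0.9205, n₃/n₂ = tan 57.61° = 1.5764.
n₃/n₁ = 1.4511. Then tan θ_B(1→3) = n₃/n₁, so θ_B(1→3) = arctan(1.4511) = 55.43°.

θ_B ≈ 55.43°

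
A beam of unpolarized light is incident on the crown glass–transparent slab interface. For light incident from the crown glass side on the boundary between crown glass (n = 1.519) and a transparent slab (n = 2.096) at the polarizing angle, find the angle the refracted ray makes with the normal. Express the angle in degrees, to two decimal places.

θ_t ≈ 35.93°

First find Brewster's angle: tan θ_B = 2.096/1.519 = 1.3799, giving θ_B = 54.07°.
Since θ_B + θ_t = 90° at Brewster incidence, θ_t = 90° − 54.07° = 35.93°.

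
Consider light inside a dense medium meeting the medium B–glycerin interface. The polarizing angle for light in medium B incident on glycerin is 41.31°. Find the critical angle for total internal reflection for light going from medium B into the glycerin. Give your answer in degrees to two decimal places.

From Brewster, n₂/n₁ = tan θ_B = tan 41.31° = 0.8788.
Then sin θ_c = n₂/n₁ = 0.8788, so θ_c = arcsin 0.8788 = 61.50°.

θ_c ≈ 61.50°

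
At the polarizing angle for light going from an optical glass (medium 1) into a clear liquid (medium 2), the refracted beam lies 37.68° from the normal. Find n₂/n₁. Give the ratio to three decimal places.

At Brewster incidence θ_B = 90° − θ_t = 90° − 37.68° = 52.32°.
tan θ_B = n₂/n₁, so n₂/n₁ = tan 52.32° = 1.295.

n₂/n₁ ≈ 1.295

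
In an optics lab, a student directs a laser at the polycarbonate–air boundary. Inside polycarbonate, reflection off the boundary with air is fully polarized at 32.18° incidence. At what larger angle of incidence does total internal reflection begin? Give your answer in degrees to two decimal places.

From Brewster, n₂/n₁ = tan θ_B = tan 32.18° = 0.6292.
Then sin θ_c = n₂/n₁ = 0.6292, so θ_c = arcsin 0.6292 = 38.99°.

θ_c ≈ 38.99°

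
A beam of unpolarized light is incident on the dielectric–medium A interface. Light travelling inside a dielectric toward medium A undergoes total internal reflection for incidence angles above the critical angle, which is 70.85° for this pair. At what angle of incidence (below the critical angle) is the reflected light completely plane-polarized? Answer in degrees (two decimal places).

θ_B ≈ 43.37°

sin θ_c = n₂/n₁, so n₂/n₁ = sin 70.85° = 0.9447.
Brewster: tan θ_B = n₂/n₁ = 0.9447.
θ_B = arctan(0.9447) = 43.37°.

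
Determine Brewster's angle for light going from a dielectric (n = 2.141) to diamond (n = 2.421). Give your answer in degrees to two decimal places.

Brewster's condition: tan θ_B = n₂/n₁ = 2.421/2.141 = 1.1308.
θ_B = arctan(1.1308) = 48.51°.

θ_B ≈ 48.51°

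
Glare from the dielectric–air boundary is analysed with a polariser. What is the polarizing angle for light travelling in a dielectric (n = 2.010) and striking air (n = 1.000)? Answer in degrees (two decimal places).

tan θ_B = n₂/n₁ = 1.000/2.010 = 0.4975.
θ_B = arctan(0.4975) = 26.45°.

θ_B ≈ 26.45°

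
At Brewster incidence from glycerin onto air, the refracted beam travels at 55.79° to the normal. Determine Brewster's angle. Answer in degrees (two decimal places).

θ_B ≈ 34.21°

Brewster's condition makes the reflected and refracted beams perpendicular: θ_B + θ_t = 90°.
θ_B = 90° − 55.79° = 34.21°.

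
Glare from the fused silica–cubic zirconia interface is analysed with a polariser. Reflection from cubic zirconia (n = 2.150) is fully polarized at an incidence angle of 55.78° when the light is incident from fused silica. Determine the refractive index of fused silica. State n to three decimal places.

n ≈ 1.462

Full polarization of the reflected beam means tan θ_B = n₂/n₁, where n₁ is the incident medium (fused silica).
n₁ = n₂ / tan θ_B = 2.150 / tan 55.78° = 1.462.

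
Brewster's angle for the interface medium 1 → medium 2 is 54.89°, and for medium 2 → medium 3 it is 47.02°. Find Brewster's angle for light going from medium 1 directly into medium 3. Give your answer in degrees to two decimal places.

tan θ_B(1→2) = n₂/n₁ = tan 54.89° = 1.4223.
tan θ_B(2→3) = n₃/n₂ = tan 47.02° = 1.0731.
Multiplying, n₃/n₁ = 1.4223 × 1.0731 = 1.5263, and θ_B(1→3) = arctan 1.5263 = 56.77°.

θ_B ≈ 56.77°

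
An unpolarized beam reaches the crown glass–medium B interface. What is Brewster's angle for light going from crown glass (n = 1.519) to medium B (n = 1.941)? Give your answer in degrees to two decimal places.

Here n₂/n₁ = 1.941/1.519 = 1.2778, and Brewster's law gives tan θ_B = n₂/n₁. Taking the arctangent, θ_B = 51.95°.

θ_B ≈ 51.95°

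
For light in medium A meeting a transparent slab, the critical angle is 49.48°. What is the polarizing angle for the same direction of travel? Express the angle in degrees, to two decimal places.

At the critical angle sin θ_c = n₂/n₁, giving n₂/n₁ = sin 49.48° = 0.7602.
Then tan θ_B = n₂/n₁ = 0.7602, so θ_B = arctan 0.7602 = 37.24°.

θ_B ≈ 37.24°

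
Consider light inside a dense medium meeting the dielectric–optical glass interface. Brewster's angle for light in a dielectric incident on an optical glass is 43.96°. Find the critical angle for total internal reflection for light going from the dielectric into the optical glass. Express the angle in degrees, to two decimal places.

θ_c ≈ 74.65°

n₂/n₁ = tan 43.96° = 0.9643; the critical angle satisfies sin θ_c = n₂/n₁.
θ_c = arcsin(0.9643) = 74.65°.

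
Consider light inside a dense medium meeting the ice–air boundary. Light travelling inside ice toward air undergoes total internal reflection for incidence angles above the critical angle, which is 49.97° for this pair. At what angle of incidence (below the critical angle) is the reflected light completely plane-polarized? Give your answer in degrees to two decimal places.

sin θ_c = n₂/n₁, so n₂/n₁ = sin 49.97° = 0.7657.
Brewster: tan θ_B = n₂/n₁ = 0.7657.
θ_B = arctan(0.7657) = 37.44°.

θ_B ≈ 37.44°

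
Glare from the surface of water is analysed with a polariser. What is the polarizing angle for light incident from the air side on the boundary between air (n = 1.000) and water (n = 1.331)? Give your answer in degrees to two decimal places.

θ_B ≈ 53.08°

The reflected p-component vanishes when tan θ_B = n₂/n₁.
tan θ_B = n₂/n₁ = 1.331/1.000 = 1.3310.
θ_B = arctan(1.3310) = 53.08°.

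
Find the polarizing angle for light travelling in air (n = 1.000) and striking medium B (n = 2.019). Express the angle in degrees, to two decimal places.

θ_B ≈ 63.65°

tan θ_B = n₂/n₁ = 2.019/1.000 = 2.0190.
θ_B = arctan(2.0190) = 63.65°.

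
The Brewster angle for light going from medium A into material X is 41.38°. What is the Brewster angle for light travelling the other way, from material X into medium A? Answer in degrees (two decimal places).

θ_B' ≈ 48.62°

tan θ_B' = n₁/n₂ = 1/tan θ_B, so θ_B' = 90° − θ_B.
θ_B' = 90° − 41.38° = 48.62°.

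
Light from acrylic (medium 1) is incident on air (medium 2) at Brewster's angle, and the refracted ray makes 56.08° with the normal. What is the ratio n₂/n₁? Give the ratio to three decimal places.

n₂/n₁ ≈ 0.672

θ_B + θ_t = 90°, so θ_B = 90° − 56.08° = 33.92°.
tan θ_B = n₂/n₁, so n₂/n₁ = tan 33.92° = 0.672.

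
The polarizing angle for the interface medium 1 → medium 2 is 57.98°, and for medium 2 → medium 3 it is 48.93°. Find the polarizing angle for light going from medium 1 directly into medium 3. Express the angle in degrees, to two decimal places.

Each Brewster angle gives a ratio: n₂/n₁ = tan 57.98° = 1.5991, n₃/n₂ = tan 48.93° = 1.1475.
Multiplying, n₃/n₁ = 1.5991 × 1.1475 = 1.8350, and θ_B(1→3) = arctan 1.8350 = 61.41°.

θ_B ≈ 61.41°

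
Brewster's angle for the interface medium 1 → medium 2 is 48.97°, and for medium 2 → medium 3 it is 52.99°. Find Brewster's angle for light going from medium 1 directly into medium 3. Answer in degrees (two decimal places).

tan θ_B(1→2) = n₂/n₁ = tan 48.97° = 1.1492.
tan θ_B(2→3) = n₃/n₂ = tan 52.99° = 1.3266.
So n₃/n₁ = (n₂/n₁)(n₃/n₂) = 1.1492 × 1.3266 = 1.5244.
θ_B(1→3) = arctan(1.5244) = 56.74°.

θ_B ≈ 56.74°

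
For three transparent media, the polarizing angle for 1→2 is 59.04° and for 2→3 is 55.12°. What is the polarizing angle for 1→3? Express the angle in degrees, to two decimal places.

n₂/n₁ = tan 59.04° = 1.6669 and n₃/n₂ = tan 55.12° = 1.4345.
Multiplying, n₃/n₁ = 1.6669 × 1.4345 = 2.3912, and θ_B(1→3) = arctan 2.3912 = 67.31°.

θ_B ≈ 67.31°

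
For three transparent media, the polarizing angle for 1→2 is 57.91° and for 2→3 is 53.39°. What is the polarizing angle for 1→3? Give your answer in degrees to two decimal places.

θ_B ≈ 65.02°

Each Brewster angle gives a ratio: n₂/n₁ = tan 57.91° = 1.5948, n₃/n₂ = tan 53.39° = 1.3460.
n₃/n₁ = 2.1466. Then tan θ_B(1→3) = n₃/n₁, so θ_B(1→3) = arctan(2.1466) = 65.02°.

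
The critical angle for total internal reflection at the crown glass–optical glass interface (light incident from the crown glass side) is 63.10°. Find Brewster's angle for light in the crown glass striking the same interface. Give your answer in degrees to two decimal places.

θ_B ≈ 41.73°

n₂/n₁ = sin θ_c = sin 63.10° = 0.8918.
tan θ_B equals the same ratio, so θ_B = arctan(0.8918) = 41.73°.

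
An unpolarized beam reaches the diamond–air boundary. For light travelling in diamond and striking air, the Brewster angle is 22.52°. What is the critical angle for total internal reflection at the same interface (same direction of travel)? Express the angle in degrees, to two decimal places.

From Brewster, n₂/n₁ = tan θ_B = tan 22.52° = 0.4146.
Then sin θ_c = n₂/n₁ = 0.4146, so θ_c = arcsin 0.4146 = 24.50°.

θ_c ≈ 24.50°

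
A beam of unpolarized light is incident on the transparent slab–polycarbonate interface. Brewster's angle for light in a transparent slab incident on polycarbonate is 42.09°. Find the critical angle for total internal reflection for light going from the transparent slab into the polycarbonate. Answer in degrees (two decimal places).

θ_c ≈ 64.59°

tan θ_B = n₂/n₁ = tan 42.09° = 0.9033.
Total internal reflection: sin θ_c = n₂/n₁ = 0.9033.
θ_c = arcsin(0.9033) = 64.59°.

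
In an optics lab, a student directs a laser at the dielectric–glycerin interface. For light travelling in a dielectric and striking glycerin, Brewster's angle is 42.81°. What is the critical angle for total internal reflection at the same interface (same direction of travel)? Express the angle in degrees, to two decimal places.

From Brewster, n₂/n₁ = tan θ_B = tan 42.81° = 0.9263.
Then sin θ_c = n₂/n₁ = 0.9263, so θ_c = arcsin 0.9263 = 67.87°.

θ_c ≈ 67.87°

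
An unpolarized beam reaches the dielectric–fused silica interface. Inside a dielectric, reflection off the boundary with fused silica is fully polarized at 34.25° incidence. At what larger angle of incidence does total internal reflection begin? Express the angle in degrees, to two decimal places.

θ_c ≈ 42.91°

tan θ_B = n₂/n₁ = tan 34.25° = 0.6809.
Total internal reflection: sin θ_c = n₂/n₁ = 0.6809.
θ_c = arcsin(0.6809) = 42.91°.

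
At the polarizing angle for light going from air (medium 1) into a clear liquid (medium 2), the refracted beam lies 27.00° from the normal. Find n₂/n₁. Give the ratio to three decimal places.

At Brewster incidence θ_B = 90° − θ_t = 90° − 27.00° = 63.00°.
Then n₂/n₁ = tan θ_B = tan 63.00° = 1.963.

n₂/n₁ ≈ 1.963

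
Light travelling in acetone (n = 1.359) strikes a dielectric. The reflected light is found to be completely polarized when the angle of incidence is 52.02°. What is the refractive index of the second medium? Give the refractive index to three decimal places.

Brewster's law: tan θ_B = n₂/n₁ (light incident in acetone, refracted into a dielectric).
n₂ = n₁ tan θ_B = 1.359 × tan 52.02° = 1.741.

n ≈ 1.741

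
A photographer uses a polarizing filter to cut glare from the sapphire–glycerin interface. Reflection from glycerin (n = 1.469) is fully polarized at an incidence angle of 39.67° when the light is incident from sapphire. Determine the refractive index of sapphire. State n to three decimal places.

n ≈ 1.771

At the polarizing angle, tan θ_B = n₂/n₁ with n₁ on the incident side (sapphire) and n₂ on the transmitted side (glycerin).
n₁ = n₂ / tan θ_B = 1.469 / tan 39.67° = 1.771.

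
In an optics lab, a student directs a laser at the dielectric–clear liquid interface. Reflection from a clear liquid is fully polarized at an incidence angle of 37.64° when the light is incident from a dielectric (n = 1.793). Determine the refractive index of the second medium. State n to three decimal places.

Brewster's law: tan θ_B = n₂/n₁ (light incident in a dielectric, refracted into a clear liquid).
n₂ = n₁ tan θ_B = 1.793 × tan 37.64° = 1.383.

n ≈ 1.383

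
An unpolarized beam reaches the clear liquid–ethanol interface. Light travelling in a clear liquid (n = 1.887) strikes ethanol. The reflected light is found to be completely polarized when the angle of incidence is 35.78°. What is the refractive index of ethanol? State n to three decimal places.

n ≈ 1.360

Full polarization of the reflected beam means tan θ_B = n₂/n₁, where n₁ is the incident medium (a clear liquid).
n₂ = n₁ tan θ_B = 1.887 × tan 35.78° = 1.360.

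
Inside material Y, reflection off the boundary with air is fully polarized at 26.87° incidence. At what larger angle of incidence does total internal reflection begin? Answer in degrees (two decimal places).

tan θ_B = n₂/n₁ = tan 26.87° = 0.5067.
Total internal reflection: sin θ_c = n₂/n₁ = 0.5067.
θ_c = arcsin(0.5067) = 30.44°.

θ_c ≈ 30.44°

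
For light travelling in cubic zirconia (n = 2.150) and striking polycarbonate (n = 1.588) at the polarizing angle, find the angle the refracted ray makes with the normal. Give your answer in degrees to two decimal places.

θ_t ≈ 53.55°

θ_B = arctan(n₂/n₁) = arctan(1.588/2.150) = 36.45°.
At Brewster's angle the reflected and refracted rays are perpendicular, so θ_t = 90° − θ_B = 90° − 36.45° = 53.55°.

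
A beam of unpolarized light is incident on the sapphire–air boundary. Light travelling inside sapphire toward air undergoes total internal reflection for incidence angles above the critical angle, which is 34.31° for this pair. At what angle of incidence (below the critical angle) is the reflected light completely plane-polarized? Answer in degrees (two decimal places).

At the critical angle sin θ_c = n₂/n₁, giving n₂/n₁ = sin 34.31° = 0.5637.
Then tan θ_B = n₂/n₁ = 0.5637, so θ_B = arctan 0.5637 = 29.41°.

θ_B ≈ 29.41°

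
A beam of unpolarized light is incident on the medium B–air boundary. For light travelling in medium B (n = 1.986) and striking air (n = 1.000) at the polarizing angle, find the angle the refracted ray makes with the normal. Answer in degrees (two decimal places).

θ_t ≈ 63.27°

θ_B = arctan(n₂/n₁) = arctan(1.000/1.986) = 26.73°.
The refracted ray is perpendicular to the reflected ray, so θ_t = 90° − θ_B = 63.27°.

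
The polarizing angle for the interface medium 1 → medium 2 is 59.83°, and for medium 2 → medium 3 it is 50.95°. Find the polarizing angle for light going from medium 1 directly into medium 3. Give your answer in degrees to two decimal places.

Each Brewster angle gives a ratio: n₂/n₁ = tan 59.83° = 1.7202, n₃/n₂ = tan 50.95° = 1.2327.
Multiplying, n₃/n₁ = 1.7202 × 1.2327 = 2.1205, and θ_B(1→3) = arctan 2.1205 = 64.75°.

θ_B ≈ 64.75°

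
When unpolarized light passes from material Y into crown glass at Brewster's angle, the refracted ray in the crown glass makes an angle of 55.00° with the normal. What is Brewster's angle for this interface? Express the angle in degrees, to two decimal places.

θ_B ≈ 35.00°

Brewster's condition makes the reflected and refracted beams perpendicular: θ_B + θ_t = 90°.
θ_B = 90° − 55.00° = 35.00°.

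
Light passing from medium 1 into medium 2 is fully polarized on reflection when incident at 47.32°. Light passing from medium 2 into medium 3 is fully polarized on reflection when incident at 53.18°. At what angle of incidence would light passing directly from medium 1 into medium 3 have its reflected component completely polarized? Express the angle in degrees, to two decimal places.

θ_B ≈ 55.38°

Each Brewster angle gives a ratio: n₂/n₁ = tan 47.32° = 1.0844, n₃/n₂ = tan 53.18° = 1.3358.
Multiplying, n₃/n₁ = 1.0844 × 1.3358 = 1.4486, and θ_B(1→3) = arctan 1.4486 = 55.38°.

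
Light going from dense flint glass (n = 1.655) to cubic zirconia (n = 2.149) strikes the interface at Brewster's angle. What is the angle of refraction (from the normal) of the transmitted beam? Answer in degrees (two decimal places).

θ_t ≈ 37.60°

tan θ_B = n₂/n₁ = 2.149/1.655 = 1.2985, so θ_B = 52.40°.
The refracted ray is perpendicular to the reflected ray, so θ_t = 90° − θ_B = 37.60°.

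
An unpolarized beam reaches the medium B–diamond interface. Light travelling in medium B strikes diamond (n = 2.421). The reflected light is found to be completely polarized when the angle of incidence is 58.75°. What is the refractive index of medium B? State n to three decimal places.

Full polarization of the reflected beam means tan θ_B = n₂/n₁, where n₁ is the incident medium (medium B).
n₁ = n₂ / tan θ_B = 2.421 / tan 58.75° = 1.469.

n ≈ 1.469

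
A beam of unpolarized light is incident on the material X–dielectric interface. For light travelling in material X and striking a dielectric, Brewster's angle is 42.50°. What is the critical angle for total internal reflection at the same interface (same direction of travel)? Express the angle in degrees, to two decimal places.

θ_c ≈ 66.40°

n₂/n₁ = tan 42.50° = 0.9163; the critical angle satisfies sin θ_c = n₂/n₁.
θ_c = arcsin(0.9163) = 66.40°.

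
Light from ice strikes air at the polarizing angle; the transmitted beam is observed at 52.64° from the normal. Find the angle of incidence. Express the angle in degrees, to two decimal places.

θ_B ≈ 37.36°

At Brewster's angle the reflected and refracted rays are perpendicular, so θ_B + θ_t = 90°.
So θ_B = 90° − θ_t = 90° − 52.64° = 37.36°.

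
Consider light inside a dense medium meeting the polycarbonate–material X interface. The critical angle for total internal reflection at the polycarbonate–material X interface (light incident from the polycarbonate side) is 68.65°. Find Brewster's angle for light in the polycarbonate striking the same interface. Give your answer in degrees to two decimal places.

θ_B ≈ 42.97°

sin θ_c = n₂/n₁, so n₂/n₁ = sin 68.65° = 0.9314.
Brewster: tan θ_B = n₂/n₁ = 0.9314.
θ_B = arctan(0.9314) = 42.97°.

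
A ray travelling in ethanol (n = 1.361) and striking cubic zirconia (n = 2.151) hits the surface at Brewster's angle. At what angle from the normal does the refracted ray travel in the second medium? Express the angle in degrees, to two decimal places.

θ_t ≈ 32.32°

First find Brewster's angle: tan θ_B = 2.151/1.361 = 1.5805, giving θ_B = 57.68°.
Since θ_B + θ_t = 90° at Brewster incidence, θ_t = 90° − 57.68° = 32.32°.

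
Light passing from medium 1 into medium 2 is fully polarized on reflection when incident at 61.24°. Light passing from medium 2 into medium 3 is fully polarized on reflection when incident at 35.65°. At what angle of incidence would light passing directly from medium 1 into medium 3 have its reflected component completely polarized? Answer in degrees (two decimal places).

Each Brewster angle gives a ratio: n₂/n₁ = tan 61.24° = 1.8220, n₃/n₂ = tan 35.65° = 0.7173.
So n₃/n₁ = (n₂/n₁)(n₃/n₂) = 1.8220 × 0.7173 = 1.3068.
θ_B(1→3) = arctan(1.3068) = 52.58°.

θ_B ≈ 52.58°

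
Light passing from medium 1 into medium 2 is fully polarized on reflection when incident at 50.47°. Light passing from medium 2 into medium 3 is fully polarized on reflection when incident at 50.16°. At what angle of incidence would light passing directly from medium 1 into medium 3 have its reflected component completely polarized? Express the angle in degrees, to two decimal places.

θ_B ≈ 55.45°

tan θ_B(1→2) = n₂/n₁ = tan 50.47° = 1.2118.
tan θ_B(2→3) = n₃/n₂ = tan 50.16° = 1.1985.
n₃/n₁ = 1.4524. Then tan θ_B(1→3) = n₃/n₁, so θ_B(1→3) = arctan(1.4524) = 55.45°.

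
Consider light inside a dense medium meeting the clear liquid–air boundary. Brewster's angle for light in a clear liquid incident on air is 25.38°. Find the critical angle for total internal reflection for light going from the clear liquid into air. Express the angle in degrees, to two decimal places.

From Brewster, n₂/n₁ = tan θ_B = tan 25.38° = 0.4744.
Then sin θ_c = n₂/n₁ = 0.4744, so θ_c = arcsin 0.4744 = 28.32°.

θ_c ≈ 28.32°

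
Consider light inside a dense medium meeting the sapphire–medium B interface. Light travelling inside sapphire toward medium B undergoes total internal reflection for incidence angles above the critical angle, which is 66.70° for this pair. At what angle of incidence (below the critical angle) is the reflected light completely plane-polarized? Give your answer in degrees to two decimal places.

θ_B ≈ 42.57°

n₂/n₁ = sin θ_c = sin 66.70° = 0.9184.
tan θ_B equals the same ratio, so θ_B = arctan(0.9184) = 42.57°.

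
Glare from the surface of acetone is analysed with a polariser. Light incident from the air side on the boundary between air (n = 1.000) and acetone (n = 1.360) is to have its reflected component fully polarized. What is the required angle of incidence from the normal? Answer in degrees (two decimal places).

Brewster's condition: tan θ_B = n₂/n₁ = 1.360/1.000 = 1.3600. Taking the arctangent, θ_B = 53.67°.

θ_B ≈ 53.67°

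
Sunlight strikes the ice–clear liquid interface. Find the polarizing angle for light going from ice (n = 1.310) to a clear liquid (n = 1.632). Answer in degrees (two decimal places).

tan θ_B = n₂/n₁ = 1.632/1.310 = 1.2458.
So θ_B = arctan 1.2458 = 51.25°.

θ_B ≈ 51.25°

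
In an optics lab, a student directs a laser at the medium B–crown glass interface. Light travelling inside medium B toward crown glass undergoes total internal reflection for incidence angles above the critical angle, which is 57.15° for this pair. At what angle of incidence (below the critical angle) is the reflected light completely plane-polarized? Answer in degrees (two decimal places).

θ_B ≈ 40.03°

sin θ_c = n₂/n₁, so n₂/n₁ = sin 57.15° = 0.8401.
Brewster: tan θ_B = n₂/n₁ = 0.8401.
θ_B = arctan(0.8401) = 40.03°.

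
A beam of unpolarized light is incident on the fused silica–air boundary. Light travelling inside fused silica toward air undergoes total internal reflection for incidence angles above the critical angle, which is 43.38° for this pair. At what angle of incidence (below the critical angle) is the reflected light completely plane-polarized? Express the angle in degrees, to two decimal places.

θ_B ≈ 34.48°

n₂/n₁ = sin θ_c = sin 43.38° = 0.6868.
tan θ_B equals the same ratio, so θ_B = arctan(0.6868) = 34.48°.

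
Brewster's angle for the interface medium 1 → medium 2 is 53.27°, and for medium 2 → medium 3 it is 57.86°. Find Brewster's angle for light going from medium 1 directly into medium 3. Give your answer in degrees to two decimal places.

θ_B ≈ 64.88°

n₂/n₁ = tan 53.27° = 1.3401 and n₃/n₂ = tan 57.86° = 1.5917.
So n₃/n₁ = (n₂/n₁)(n₃/n₂) = 1.3401 × 1.5917 = 2.1331.
θ_B(1→3) = arctan(2.1331) = 64.88°.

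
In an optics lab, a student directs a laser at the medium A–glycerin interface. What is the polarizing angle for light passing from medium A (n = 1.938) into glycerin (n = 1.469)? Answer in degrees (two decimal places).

θ_B ≈ 37.16°

Here n₂/n₁ = 1.469/1.938 = 0.7580, and Brewster's law gives tan θ_B = n₂/n₁. Taking the arctangent, θ_B = 37.16°.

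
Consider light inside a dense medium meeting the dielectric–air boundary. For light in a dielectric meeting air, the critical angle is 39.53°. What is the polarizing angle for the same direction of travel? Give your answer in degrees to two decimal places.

n₂/n₁ = sin θ_c = sin 39.53° = 0.6365.
tan θ_B equals the same ratio, so θ_B = arctan(0.6365) = 32.48°.

θ_B ≈ 32.48°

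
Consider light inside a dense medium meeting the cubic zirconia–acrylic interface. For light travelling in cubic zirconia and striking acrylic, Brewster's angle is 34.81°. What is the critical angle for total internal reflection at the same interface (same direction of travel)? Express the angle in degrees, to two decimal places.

θ_c ≈ 44.05°

n₂/n₁ = tan 34.81° = 0.6953; the critical angle satisfies sin θ_c = n₂/n₁.
θ_c = arcsin(0.6953) = 44.05°.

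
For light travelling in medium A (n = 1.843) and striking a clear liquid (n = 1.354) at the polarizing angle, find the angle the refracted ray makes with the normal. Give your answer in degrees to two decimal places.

θ_t ≈ 53.70°

First find Brewster's angle: tan θ_B = 1.354/1.843 = 0.7347, giving θ_B = 36.30°.
At Brewster's angle the reflected and refracted rays are perpendicular, so θ_t = 90° − θ_B = 90° − 36.30° = 53.70°.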